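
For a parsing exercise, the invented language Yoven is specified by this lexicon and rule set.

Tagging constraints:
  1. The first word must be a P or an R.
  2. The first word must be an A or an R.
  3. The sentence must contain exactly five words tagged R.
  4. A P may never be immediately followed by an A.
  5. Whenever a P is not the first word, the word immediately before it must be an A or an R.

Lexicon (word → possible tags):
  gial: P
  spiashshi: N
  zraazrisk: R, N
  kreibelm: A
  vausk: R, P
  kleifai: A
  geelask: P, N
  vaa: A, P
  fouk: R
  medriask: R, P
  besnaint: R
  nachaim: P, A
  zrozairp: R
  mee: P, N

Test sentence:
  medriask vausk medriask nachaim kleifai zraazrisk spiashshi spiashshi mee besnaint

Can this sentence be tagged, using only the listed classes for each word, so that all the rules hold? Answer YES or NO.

Candidates per position — 1:medriask {R,P}; 2:vausk {R,P}; 3:medriask {R,P}; 4:nachaim {P,A}; 5:kleifai {A}; 6:zraazrisk {R,N}; 7:spiashshi {N}; 8:spiashshi {N}; 9:mee {P,N}; 10:besnaint {R}.
One satisfying assignment: R R R A A R N N N R.
Check: rule 1 ok; rule 2 ok; rule 3 ok; rule 4 ok; rule 5 ok.

YES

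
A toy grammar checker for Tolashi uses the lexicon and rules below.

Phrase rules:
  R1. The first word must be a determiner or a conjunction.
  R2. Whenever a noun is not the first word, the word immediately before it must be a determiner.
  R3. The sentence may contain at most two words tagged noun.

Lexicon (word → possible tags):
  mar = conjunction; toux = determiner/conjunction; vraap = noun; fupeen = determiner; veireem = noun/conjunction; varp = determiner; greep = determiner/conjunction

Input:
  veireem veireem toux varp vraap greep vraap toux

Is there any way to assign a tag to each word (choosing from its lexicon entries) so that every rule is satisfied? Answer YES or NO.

Candidates per position — 1:veireem {noun,conjunction}; 2:veireem {noun,conjunction}; 3:toux {determiner,conjunction}; 4:varp {determiner}; 5:vraap {noun}; 6:greep {determiner,conjunction}; 7:vraap {noun}; 8:toux {determiner,conjunction}.
One satisfying assignment: conjunction conjunction conjunction determiner noun determiner noun determiner.
Checking: rule 1 ok; rule 2 ok; rule 3 ok.

YES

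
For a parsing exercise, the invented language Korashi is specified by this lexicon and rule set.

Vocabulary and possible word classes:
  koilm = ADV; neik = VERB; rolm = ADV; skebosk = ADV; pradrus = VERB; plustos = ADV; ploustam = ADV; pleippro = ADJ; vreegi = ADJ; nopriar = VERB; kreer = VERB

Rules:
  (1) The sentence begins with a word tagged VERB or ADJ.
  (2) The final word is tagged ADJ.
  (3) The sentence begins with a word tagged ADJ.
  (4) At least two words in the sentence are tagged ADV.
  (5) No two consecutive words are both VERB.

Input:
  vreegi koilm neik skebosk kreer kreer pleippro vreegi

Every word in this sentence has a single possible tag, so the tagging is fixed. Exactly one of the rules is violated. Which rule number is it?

Fixed tagging: ADJ ADV VERB ADV VERB VERB ADJ ADJ.
Checking each rule: R1 ok, R2 ok, R3 ok, R4 ok, R5 fails.
Only rule 5 fails.

5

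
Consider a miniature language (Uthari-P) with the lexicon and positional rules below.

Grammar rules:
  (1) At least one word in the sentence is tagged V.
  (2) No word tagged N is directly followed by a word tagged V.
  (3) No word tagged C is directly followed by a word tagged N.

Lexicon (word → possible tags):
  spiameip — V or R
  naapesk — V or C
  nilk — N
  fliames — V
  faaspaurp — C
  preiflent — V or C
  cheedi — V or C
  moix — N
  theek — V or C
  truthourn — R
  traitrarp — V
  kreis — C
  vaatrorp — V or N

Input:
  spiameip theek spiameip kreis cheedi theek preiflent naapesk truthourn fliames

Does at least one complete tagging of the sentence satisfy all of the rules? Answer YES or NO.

YES

Candidates per position — 1:spiameip {V,R}; 2:theek {V,C}; 3:spiameip {V,R}; 4:kreis {C}; 5:cheedi {V,C}; 6:theek {V,C}; 7:preiflent {V,C}; 8:naapesk {V,C}; 9:truthourn {R}; 10:fliames {V}.
One satisfying assignment: V V R C V C V C R V.
Checking: rule 1 ✓; rule 2 ✓; rule 3 ✓.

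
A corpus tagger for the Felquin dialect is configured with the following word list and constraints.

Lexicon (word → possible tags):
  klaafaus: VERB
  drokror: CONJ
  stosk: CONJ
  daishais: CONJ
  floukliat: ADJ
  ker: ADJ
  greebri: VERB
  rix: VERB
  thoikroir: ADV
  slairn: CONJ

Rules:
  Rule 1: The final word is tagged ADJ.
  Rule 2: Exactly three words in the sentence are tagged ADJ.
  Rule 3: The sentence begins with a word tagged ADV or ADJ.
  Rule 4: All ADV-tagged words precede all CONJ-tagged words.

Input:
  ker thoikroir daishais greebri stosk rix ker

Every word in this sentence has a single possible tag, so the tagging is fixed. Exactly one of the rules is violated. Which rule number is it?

2

Fixed tagging: ADJ ADV CONJ VERB CONJ VERB ADJ.
Checking each rule: R1 holds, R2 violated, R3 holds, R4 holds.
Only rule 2 fails.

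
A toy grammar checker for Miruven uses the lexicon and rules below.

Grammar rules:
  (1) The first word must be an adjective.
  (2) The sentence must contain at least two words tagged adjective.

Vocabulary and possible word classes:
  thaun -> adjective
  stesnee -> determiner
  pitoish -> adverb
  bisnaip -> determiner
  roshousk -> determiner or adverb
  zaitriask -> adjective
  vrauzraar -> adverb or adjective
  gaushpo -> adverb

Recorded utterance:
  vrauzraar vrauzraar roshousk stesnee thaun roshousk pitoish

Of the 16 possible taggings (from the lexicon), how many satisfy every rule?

Candidates per position — 1:vrauzraar {adverb,adjective}; 2:vrauzraar {adverb,adjective}; 3:roshousk {determiner,adverb}; 4:stesnee {determiner}; 5:thaun {adjective}; 6:roshousk {determiner,adverb}; 7:pitoish {adverb}.
There are 16 candidate sequences in total.
Checking each against the rules leaves 8 sequences.
Count = 8.

8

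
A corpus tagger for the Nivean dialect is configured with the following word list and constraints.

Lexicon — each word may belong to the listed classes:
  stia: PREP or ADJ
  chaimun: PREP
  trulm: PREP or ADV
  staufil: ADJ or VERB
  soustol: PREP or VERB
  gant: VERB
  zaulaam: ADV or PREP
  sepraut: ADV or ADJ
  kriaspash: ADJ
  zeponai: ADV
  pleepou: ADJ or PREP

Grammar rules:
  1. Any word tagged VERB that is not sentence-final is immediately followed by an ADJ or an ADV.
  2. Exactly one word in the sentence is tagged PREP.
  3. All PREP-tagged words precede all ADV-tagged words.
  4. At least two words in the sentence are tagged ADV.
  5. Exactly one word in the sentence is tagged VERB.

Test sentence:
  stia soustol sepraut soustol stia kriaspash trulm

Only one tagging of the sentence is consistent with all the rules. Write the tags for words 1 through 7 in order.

ADJ PREP ADV VERB ADJ ADJ ADV

Candidates per position — 1:stia {PREP,ADJ}; 2:soustol {PREP,VERB}; 3:sepraut {ADV,ADJ}; 4:soustol {PREP,VERB}; 5:stia {PREP,ADJ}; 6:kriaspash {ADJ}; 7:trulm {PREP,ADV}.
If word 3 were ADJ, no tagging could satisfy rule 4; so word 3 is ADV.
If word 4 were PREP, no tagging could satisfy rule 3; so word 4 is VERB.
If word 5 were PREP, no tagging could satisfy rule 1; so word 5 is ADJ.
If word 7 were PREP, no tagging could satisfy rule 3; so word 7 is ADV.
If word 2 were VERB, no tagging could satisfy rule 5; so word 2 is PREP.
If word 1 were PREP, no tagging could satisfy rule 2; so word 1 is ADJ.
That leaves exactly one tagging: ADJ PREP ADV VERB ADJ ADJ ADV.
Check: rule 1 satisfied; rule 2 satisfied; rule 3 satisfied; rule 4 satisfied; rule 5 satisfied.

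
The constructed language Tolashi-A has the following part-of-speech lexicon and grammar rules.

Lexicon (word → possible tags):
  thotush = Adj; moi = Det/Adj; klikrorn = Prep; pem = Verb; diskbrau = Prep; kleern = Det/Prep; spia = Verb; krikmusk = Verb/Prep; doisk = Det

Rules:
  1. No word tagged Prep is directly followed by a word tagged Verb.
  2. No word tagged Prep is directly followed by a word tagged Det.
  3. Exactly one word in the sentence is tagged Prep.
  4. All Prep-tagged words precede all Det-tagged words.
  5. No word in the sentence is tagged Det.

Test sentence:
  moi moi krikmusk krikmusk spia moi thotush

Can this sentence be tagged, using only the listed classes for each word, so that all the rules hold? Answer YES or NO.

NO

Candidates per position — 1:moi {Det,Adj}; 2:moi {Det,Adj}; 3:krikmusk {Verb,Prep}; 4:krikmusk {Verb,Prep}; 5:spia {Verb}; 6:moi {Det,Adj}; 7:thotush {Adj}.
Every candidate sequence violates at least one rule; no consistent tagging exists.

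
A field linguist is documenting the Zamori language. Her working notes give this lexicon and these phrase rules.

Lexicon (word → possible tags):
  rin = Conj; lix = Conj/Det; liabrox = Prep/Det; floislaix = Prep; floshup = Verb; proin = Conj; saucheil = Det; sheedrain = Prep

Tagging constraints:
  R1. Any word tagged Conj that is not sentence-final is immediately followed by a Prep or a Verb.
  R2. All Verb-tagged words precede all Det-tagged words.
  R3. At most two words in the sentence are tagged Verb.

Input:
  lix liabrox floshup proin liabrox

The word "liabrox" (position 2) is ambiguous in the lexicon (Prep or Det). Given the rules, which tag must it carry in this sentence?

Candidates per position — 1:lix {Conj,Det}; 2:liabrox {Prep,Det}; 3:floshup {Verb}; 4:proin {Conj}; 5:liabrox {Prep,Det}.
Position 1: tagging it Det would leave rule 2 unsatisfiable, so it must be Conj.
Position 2: tagging it Det would leave rule 1 unsatisfiable, so it must be Prep.
Position 5: tagging it Det would leave rule 1 unsatisfiable, so it must be Prep.
That leaves exactly one tagging: Conj Prep Verb Conj Prep.
Checking: rule 1 holds; rule 2 holds; rule 3 holds.

Prep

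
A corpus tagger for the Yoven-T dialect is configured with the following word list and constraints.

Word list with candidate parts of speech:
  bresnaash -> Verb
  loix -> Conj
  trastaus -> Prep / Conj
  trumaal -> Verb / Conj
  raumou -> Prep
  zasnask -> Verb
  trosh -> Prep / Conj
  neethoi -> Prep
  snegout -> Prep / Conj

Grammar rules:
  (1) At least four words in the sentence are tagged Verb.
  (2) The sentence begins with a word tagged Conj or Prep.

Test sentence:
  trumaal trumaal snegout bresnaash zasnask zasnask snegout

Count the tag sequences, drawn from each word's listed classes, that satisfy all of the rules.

Candidates per position — 1:trumaal {Verb,Conj}; 2:trumaal {Verb,Conj}; 3:snegout {Prep,Conj}; 4:bresnaash {Verb}; 5:zasnask {Verb}; 6:zasnask {Verb}; 7:snegout {Prep,Conj}.
There are 16 candidate sequences in total.
The sequences that satisfy every rule: Conj Verb Prep Verb Verb Verb Prep; Conj Verb Prep Verb Verb Verb Conj; Conj Verb Conj Verb Verb Verb Prep; Conj Verb Conj Verb Verb Verb Conj.
Count = 4.

4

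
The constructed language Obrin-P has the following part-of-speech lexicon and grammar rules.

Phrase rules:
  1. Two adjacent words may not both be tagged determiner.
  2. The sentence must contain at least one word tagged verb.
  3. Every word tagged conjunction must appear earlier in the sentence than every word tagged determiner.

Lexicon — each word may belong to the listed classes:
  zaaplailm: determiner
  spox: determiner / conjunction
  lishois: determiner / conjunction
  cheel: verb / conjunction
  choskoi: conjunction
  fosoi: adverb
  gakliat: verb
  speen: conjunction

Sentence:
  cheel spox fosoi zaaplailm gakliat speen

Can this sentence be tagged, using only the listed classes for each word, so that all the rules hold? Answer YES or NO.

NO

Candidates per position — 1:cheel {verb,conjunction}; 2:spox {determiner,conjunction}; 3:fosoi {adverb}; 4:zaaplailm {determiner}; 5:gakliat {verb}; 6:speen {conjunction}.
Rule 3 cannot be satisfied by any choice of tags from the lexicon.
So there is no consistent tagging.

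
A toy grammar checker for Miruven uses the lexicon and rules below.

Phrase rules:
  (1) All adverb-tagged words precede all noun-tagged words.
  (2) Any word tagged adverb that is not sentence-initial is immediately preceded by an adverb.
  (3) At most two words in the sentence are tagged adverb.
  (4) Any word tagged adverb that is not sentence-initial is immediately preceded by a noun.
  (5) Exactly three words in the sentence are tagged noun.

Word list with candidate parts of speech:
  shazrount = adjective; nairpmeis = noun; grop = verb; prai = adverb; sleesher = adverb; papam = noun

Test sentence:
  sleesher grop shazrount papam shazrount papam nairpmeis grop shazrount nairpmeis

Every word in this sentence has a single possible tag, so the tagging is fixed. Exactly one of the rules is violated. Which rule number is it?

5

Fixed tagging: adverb verb adjective noun adjective noun noun verb adjective noun.
Rule check: R1 pass, R2 pass, R3 pass, R4 pass, R5 fail.
Only rule 5 fails.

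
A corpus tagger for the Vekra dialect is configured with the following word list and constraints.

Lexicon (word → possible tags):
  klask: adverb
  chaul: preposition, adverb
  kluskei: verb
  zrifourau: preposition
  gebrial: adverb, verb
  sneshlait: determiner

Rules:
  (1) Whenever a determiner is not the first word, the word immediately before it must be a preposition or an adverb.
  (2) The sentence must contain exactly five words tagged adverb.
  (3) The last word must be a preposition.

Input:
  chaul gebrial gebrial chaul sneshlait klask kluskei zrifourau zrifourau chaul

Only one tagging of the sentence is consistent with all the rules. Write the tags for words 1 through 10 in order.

Candidates per position — 1:chaul {preposition,adverb}; 2:gebrial {adverb,verb}; 3:gebrial {adverb,verb}; 4:chaul {preposition,adverb}; 5:sneshlait {determiner}; 6:klask {adverb}; 7:kluskei {verb}; 8:zrifourau {preposition}; 9:zrifourau {preposition}; 10:chaul {preposition,adverb}.
If word 10 were adverb, no tagging could satisfy rule 3; so word 10 is preposition.
If word 1 were preposition, no tagging could satisfy rule 2; so word 1 is adverb.
If word 2 were verb, no tagging could satisfy rule 2; so word 2 is adverb.
If word 3 were verb, no tagging could satisfy rule 2; so word 3 is adverb.
If word 4 were preposition, no tagging could satisfy rule 2; so word 4 is adverb.
The only consistent sequence is: adverb adverb adverb adverb determiner adverb verb preposition preposition preposition.
Check: rule 1 ✓; rule 2 ✓; rule 3 ✓.

adverb adverb adverb adverb determiner adverb verb preposition preposition preposition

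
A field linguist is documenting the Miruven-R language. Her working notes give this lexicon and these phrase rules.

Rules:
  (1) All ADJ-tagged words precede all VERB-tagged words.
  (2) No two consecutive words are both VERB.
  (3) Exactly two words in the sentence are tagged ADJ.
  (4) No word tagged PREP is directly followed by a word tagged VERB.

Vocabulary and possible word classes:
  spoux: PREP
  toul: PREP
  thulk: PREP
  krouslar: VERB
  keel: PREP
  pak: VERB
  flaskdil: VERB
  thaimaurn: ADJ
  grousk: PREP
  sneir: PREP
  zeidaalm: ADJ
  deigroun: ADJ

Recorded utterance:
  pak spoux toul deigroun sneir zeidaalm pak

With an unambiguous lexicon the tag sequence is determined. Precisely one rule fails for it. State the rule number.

Fixed tagging: VERB PREP PREP ADJ PREP ADJ VERB.
Checking each rule: R1 violated, R2 holds, R3 holds, R4 holds.
Only rule 1 fails.

1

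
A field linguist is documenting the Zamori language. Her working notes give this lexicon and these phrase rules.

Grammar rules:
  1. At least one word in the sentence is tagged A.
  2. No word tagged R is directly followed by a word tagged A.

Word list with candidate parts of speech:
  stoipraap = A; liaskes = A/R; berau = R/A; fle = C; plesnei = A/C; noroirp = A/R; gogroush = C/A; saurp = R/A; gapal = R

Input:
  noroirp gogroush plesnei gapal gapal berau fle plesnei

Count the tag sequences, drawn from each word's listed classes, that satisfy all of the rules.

11

Candidates per position — 1:noroirp {A,R}; 2:gogroush {C,A}; 3:plesnei {A,C}; 4:gapal {R}; 5:gapal {R}; 6:berau {R,A}; 7:fle {C}; 8:plesnei {A,C}.
There are 32 candidate sequences in total.
Checking each against the rules leaves 11 sequences.
Count = 11.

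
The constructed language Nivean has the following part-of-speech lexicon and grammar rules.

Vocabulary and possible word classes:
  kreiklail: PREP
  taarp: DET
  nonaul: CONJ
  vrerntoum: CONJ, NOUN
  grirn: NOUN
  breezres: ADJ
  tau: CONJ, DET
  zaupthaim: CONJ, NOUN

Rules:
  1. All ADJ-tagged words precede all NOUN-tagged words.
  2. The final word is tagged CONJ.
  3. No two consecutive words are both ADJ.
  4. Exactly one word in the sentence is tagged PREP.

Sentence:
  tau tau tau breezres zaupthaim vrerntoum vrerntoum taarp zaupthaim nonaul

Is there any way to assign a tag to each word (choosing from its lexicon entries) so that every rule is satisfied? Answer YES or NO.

Candidates per position — 1:tau {CONJ,DET}; 2:tau {CONJ,DET}; 3:tau {CONJ,DET}; 4:breezres {ADJ}; 5:zaupthaim {CONJ,NOUN}; 6:vrerntoum {CONJ,NOUN}; 7:vrerntoum {CONJ,NOUN}; 8:taarp {DET}; 9:zaupthaim {CONJ,NOUN}; 10:nonaul {CONJ}.
Rule 4 cannot be satisfied by any choice of tags from the lexicon.
So there is no consistent tagging.

NO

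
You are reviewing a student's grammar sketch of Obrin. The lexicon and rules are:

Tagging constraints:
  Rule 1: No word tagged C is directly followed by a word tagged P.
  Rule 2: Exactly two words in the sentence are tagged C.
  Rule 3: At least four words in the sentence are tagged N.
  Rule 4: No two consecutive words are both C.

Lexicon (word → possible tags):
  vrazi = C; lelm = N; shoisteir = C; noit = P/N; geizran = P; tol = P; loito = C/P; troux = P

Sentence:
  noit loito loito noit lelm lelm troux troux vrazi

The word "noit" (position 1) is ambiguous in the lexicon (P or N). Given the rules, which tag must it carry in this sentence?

N

Candidates per position — 1:noit {P,N}; 2:loito {C,P}; 3:loito {C,P}; 4:noit {P,N}; 5:lelm {N}; 6:lelm {N}; 7:troux {P}; 8:troux {P}; 9:vrazi {C}.
If word 1 were P, no tagging could satisfy rule 3; so word 1 is N.
If word 4 were P, no tagging could satisfy rule 3; so word 4 is N.
The remaining ambiguous positions (2, 3) are resolved jointly — only one combination satisfies every rule.
So the tagging must be: N P C N N N P P C.
Verifying each rule — rule 1 satisfied; rule 2 satisfied; rule 3 satisfied; rule 4 satisfied.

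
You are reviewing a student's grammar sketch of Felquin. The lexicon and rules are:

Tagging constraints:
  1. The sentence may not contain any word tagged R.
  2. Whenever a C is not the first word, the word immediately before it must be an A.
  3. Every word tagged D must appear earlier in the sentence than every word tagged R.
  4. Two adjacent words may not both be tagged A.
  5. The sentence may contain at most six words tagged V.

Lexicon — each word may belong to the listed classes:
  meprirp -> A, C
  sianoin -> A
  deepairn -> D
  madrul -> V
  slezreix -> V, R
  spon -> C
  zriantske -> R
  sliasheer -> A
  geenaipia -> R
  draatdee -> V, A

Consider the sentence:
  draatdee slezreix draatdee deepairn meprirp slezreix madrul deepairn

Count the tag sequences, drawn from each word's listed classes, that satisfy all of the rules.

4

Candidates per position — 1:draatdee {V,A}; 2:slezreix {V,R}; 3:draatdee {V,A}; 4:deepairn {D}; 5:meprirp {A,C}; 6:slezreix {V,R}; 7:madrul {V}; 8:deepairn {D}.
There are 32 candidate sequences in total.
The sequences that satisfy every rule: V V V D A V V D; V V A D A V V D; A V V D A V V D; A V A D A V V D.
Count = 4.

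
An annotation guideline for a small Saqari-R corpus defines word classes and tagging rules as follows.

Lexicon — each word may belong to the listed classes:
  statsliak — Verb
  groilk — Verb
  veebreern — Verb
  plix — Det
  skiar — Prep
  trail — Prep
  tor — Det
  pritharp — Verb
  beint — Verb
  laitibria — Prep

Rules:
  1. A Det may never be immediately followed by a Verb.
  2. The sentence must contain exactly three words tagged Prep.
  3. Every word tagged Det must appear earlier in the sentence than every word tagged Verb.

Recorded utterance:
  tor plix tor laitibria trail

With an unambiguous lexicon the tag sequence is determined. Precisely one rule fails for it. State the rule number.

Fixed tagging: Det Det Det Prep Prep.
Rule check: R1 ✓, R2 ✗, R3 ✓.
Only rule 2 fails.

2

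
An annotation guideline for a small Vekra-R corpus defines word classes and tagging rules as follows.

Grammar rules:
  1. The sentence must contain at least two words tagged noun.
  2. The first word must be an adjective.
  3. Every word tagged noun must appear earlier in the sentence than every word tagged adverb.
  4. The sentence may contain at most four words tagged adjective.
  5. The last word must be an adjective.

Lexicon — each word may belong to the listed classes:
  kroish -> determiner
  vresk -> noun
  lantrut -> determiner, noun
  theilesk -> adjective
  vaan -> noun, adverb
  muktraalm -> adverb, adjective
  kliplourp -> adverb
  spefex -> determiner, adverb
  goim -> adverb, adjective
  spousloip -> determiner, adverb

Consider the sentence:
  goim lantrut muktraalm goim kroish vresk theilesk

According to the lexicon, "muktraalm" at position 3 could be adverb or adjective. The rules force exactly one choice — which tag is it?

adjective

Candidates per position — 1:goim {adverb,adjective}; 2:lantrut {determiner,noun}; 3:muktraalm {adverb,adjective}; 4:goim {adverb,adjective}; 5:kroish {determiner}; 6:vresk {noun}; 7:theilesk {adjective}.
Position 1: adverb is ruled out by rule 2; that leaves adjective.
Position 2: determiner is ruled out by rule 1; that leaves noun.
Position 3: adverb is ruled out by rule 3; that leaves adjective.
Position 4: adverb is ruled out by rule 3; that leaves adjective.
That leaves exactly one tagging: adjective noun adjective adjective determiner noun adjective.
Check: rule 1 ok; rule 2 ok; rule 3 ok; rule 4 ok; rule 5 ok.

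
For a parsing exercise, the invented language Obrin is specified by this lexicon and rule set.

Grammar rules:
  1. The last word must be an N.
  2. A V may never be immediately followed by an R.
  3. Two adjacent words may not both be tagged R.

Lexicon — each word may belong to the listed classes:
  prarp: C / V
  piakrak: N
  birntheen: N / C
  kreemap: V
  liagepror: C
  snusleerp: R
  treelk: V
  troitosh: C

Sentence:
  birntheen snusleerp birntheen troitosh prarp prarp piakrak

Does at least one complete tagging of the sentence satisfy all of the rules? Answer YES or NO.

Candidates per position — 1:birntheen {N,C}; 2:snusleerp {R}; 3:birntheen {N,C}; 4:troitosh {C}; 5:prarp {C,V}; 6:prarp {C,V}; 7:piakrak {N}.
One satisfying assignment: N R C C C C N.
Checking: rule 1 ok; rule 2 ok; rule 3 ok.

YES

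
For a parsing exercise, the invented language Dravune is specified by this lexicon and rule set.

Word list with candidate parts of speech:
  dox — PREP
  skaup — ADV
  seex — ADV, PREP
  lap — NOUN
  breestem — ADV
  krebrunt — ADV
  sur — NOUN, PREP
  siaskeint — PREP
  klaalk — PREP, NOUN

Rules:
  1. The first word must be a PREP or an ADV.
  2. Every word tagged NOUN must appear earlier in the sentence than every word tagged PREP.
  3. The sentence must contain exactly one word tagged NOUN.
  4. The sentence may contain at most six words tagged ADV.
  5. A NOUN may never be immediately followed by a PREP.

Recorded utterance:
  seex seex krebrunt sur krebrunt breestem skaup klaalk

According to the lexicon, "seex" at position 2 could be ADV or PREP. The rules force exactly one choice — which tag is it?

Candidates per position — 1:seex {ADV,PREP}; 2:seex {ADV,PREP}; 3:krebrunt {ADV}; 4:sur {NOUN,PREP}; 5:krebrunt {ADV}; 6:breestem {ADV}; 7:skaup {ADV}; 8:klaalk {PREP,NOUN}.
Position 2: the remaining choice is settled jointly with positions 1, 4, 8 — only ADV at position 2 is part of a tagging that satisfies every rule.
The unique satisfying tagging is: ADV ADV ADV NOUN ADV ADV ADV PREP.
Verifying each rule — rule 1 satisfied; rule 2 satisfied; rule 3 satisfied; rule 4 satisfied; rule 5 satisfied.

ADV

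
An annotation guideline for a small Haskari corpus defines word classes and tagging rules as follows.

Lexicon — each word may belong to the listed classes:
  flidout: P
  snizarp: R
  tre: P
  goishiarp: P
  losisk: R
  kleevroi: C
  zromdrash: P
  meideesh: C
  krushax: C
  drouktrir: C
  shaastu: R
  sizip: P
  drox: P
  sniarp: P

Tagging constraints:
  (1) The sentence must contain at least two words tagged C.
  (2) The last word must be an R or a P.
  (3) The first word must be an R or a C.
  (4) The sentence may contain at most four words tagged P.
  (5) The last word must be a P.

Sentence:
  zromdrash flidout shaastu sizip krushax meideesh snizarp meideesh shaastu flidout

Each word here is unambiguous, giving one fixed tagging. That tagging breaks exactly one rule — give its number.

Fixed tagging: P P R P C C R C R P.
Rule check: R1 holds, R2 holds, R3 violated, R4 holds, R5 holds.
Only rule 3 fails.

3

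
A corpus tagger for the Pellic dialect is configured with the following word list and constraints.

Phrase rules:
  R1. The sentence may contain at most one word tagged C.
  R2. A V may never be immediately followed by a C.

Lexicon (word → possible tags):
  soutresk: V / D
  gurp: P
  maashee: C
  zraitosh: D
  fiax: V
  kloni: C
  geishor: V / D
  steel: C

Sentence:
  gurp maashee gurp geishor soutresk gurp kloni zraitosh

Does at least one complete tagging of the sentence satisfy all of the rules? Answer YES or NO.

Candidates per position — 1:gurp {P}; 2:maashee {C}; 3:gurp {P}; 4:geishor {V,D}; 5:soutresk {V,D}; 6:gurp {P}; 7:kloni {C}; 8:zraitosh {D}.
Rule 1 cannot be satisfied by any choice of tags from the lexicon.
So there is no consistent tagging.

NO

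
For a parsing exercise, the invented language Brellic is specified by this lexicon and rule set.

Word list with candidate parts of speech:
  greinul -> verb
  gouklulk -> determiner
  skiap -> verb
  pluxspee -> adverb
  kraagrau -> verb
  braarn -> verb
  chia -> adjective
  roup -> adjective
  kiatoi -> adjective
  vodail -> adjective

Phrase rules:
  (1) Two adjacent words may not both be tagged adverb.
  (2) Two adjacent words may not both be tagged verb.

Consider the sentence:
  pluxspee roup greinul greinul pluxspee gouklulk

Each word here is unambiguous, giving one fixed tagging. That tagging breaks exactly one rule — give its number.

Fixed tagging: adverb adjective verb verb adverb determiner.
Applying the rules: R1 holds, R2 violated.
Only rule 2 fails.

2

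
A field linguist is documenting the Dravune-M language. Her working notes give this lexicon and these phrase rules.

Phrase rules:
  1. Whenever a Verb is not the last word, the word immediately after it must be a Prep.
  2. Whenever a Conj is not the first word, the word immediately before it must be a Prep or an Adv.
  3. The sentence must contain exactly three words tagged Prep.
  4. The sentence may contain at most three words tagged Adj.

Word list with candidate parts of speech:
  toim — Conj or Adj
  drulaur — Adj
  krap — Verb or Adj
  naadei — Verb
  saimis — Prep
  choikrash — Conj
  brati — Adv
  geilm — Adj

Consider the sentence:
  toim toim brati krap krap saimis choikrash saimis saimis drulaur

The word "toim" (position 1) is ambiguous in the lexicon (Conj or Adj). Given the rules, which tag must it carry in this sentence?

Candidates per position — 1:toim {Conj,Adj}; 2:toim {Conj,Adj}; 3:brati {Adv}; 4:krap {Verb,Adj}; 5:krap {Verb,Adj}; 6:saimis {Prep}; 7:choikrash {Conj}; 8:saimis {Prep}; 9:saimis {Prep}; 10:drulaur {Adj}.
Position 2: tagging it Conj would leave rule 2 unsatisfiable, so it must be Adj.
Position 4: tagging it Verb would leave rule 1 unsatisfiable, so it must be Adj.
Position 5: tagging it Adj would leave rule 4 unsatisfiable, so it must be Verb.
Position 1: tagging it Adj would leave rule 4 unsatisfiable, so it must be Conj.
So the tagging must be: Conj Adj Adv Adj Verb Prep Conj Prep Prep Adj.
Rule-by-rule: rule 1 satisfied; rule 2 satisfied; rule 3 satisfied; rule 4 satisfied.

Conj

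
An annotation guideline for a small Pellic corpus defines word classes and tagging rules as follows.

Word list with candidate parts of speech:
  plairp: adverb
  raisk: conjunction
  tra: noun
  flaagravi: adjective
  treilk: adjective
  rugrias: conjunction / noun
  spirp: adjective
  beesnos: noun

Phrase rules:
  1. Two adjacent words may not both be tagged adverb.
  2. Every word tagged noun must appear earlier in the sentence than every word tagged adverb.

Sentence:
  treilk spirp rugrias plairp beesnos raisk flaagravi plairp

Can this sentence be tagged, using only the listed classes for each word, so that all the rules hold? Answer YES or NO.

NO

Candidates per position — 1:treilk {adjective}; 2:spirp {adjective}; 3:rugrias {conjunction,noun}; 4:plairp {adverb}; 5:beesnos {noun}; 6:raisk {conjunction}; 7:flaagravi {adjective}; 8:plairp {adverb}.
Rule 2 cannot be satisfied by any choice of tags from the lexicon.
So there is no consistent tagging.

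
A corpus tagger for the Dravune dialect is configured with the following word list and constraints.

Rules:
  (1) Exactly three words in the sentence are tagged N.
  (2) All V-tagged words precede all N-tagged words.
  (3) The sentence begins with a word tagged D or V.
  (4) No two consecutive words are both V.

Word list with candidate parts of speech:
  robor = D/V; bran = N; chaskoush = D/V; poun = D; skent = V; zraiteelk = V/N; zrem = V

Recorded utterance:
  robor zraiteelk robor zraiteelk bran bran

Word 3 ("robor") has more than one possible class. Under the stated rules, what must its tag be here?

D

Candidates per position — 1:robor {D,V}; 2:zraiteelk {V,N}; 3:robor {D,V}; 4:zraiteelk {V,N}; 5:bran {N}; 6:bran {N}.
Position 3: the remaining choice is settled jointly with positions 1, 2, 4 — only D at position 3 is part of a tagging that satisfies every rule.
The unique satisfying tagging is: D V D N N N.
Checking: rule 1 holds; rule 2 holds; rule 3 holds; rule 4 holds.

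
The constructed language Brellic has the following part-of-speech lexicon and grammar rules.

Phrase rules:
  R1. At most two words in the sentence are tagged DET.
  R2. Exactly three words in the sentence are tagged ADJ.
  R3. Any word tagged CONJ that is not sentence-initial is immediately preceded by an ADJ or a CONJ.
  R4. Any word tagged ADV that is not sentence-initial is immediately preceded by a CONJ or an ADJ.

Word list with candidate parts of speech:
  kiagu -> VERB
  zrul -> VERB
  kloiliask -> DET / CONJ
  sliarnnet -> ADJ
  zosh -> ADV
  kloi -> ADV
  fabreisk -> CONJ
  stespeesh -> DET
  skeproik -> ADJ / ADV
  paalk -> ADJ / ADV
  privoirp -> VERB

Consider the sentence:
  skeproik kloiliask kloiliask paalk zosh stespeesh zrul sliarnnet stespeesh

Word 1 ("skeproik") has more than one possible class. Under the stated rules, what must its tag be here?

ADJ

Candidates per position — 1:skeproik {ADJ,ADV}; 2:kloiliask {DET,CONJ}; 3:kloiliask {DET,CONJ}; 4:paalk {ADJ,ADV}; 5:zosh {ADV}; 6:stespeesh {DET}; 7:zrul {VERB}; 8:sliarnnet {ADJ}; 9:stespeesh {DET}.
Position 1: tagging it ADV would leave rule 2 unsatisfiable, so it must be ADJ.
Position 2: tagging it DET would leave rule 1 unsatisfiable, so it must be CONJ.
Position 3: tagging it DET would leave rule 1 unsatisfiable, so it must be CONJ.
Position 4: tagging it ADV would leave rule 2 unsatisfiable, so it must be ADJ.
The only consistent sequence is: ADJ CONJ CONJ ADJ ADV DET VERB ADJ DET.
Verifying each rule — rule 1 satisfied; rule 2 satisfied; rule 3 satisfied; rule 4 satisfied.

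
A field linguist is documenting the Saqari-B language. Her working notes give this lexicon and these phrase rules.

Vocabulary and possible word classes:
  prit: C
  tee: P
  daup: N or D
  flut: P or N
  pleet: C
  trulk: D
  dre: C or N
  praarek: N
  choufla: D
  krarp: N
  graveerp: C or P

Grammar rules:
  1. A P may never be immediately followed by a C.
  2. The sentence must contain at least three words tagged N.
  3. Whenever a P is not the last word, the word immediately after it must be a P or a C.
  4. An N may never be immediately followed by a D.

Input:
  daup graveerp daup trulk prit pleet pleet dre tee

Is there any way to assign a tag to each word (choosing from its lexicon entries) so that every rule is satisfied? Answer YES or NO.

Candidates per position — 1:daup {N,D}; 2:graveerp {C,P}; 3:daup {N,D}; 4:trulk {D}; 5:prit {C}; 6:pleet {C}; 7:pleet {C}; 8:dre {C,N}; 9:tee {P}.
Every candidate sequence violates at least one rule; no consistent tagging exists.

NO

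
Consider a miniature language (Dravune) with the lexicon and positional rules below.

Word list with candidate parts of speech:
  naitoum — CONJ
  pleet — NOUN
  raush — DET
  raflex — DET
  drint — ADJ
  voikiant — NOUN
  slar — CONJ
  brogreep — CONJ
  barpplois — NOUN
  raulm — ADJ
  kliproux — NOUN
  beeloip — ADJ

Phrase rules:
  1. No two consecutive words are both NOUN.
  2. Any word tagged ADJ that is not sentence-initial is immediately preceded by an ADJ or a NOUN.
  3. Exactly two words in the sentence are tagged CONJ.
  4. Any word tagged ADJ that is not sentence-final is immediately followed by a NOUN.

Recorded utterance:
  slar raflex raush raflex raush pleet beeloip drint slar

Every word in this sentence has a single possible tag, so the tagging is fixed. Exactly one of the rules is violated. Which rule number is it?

Fixed tagging: CONJ DET DET DET DET NOUN ADJ ADJ CONJ.
Rule check: R1 pass, R2 pass, R3 pass, R4 fail.
Only rule 4 fails.

4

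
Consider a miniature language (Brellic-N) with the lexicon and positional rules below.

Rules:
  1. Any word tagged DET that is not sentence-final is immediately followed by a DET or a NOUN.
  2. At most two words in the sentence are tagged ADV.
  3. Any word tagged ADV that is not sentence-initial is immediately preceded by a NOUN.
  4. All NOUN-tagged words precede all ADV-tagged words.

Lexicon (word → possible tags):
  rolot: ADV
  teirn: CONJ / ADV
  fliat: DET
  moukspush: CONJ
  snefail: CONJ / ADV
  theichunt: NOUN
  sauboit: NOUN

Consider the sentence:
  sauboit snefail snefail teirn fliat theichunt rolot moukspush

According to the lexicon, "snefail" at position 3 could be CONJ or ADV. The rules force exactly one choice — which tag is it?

Candidates per position — 1:sauboit {NOUN}; 2:snefail {CONJ,ADV}; 3:snefail {CONJ,ADV}; 4:teirn {CONJ,ADV}; 5:fliat {DET}; 6:theichunt {NOUN}; 7:rolot {ADV}; 8:moukspush {CONJ}.
Position 2: tagging it ADV would leave rule 4 unsatisfiable, so it must be CONJ.
Position 3: tagging it ADV would leave rule 3 unsatisfiable, so it must be CONJ.
Position 4: tagging it ADV would leave rule 3 unsatisfiable, so it must be CONJ.
The only consistent sequence is: NOUN CONJ CONJ CONJ DET NOUN ADV CONJ.
Checking: rule 1 holds; rule 2 holds; rule 3 holds; rule 4 holds.

CONJ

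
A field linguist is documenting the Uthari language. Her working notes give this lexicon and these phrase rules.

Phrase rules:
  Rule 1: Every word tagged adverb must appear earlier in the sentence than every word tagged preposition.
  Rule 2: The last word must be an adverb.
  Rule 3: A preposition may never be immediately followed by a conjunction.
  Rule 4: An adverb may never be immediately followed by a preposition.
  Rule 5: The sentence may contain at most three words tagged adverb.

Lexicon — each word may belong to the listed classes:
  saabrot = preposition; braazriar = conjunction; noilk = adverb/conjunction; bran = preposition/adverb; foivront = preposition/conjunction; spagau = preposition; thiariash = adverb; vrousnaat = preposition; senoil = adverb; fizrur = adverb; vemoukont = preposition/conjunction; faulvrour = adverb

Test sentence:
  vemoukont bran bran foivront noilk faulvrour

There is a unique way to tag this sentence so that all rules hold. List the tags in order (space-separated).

conjunction adverb adverb conjunction conjunction adverb

Candidates per position — 1:vemoukont {preposition,conjunction}; 2:bran {preposition,adverb}; 3:bran {preposition,adverb}; 4:foivront {preposition,conjunction}; 5:noilk {adverb,conjunction}; 6:faulvrour {adverb}.
If word 1 were preposition, no tagging could satisfy rule 1; so word 1 is conjunction.
If word 2 were preposition, no tagging could satisfy rule 1; so word 2 is adverb.
If word 3 were preposition, no tagging could satisfy rule 1; so word 3 is adverb.
If word 4 were preposition, no tagging could satisfy rule 1; so word 4 is conjunction.
If word 5 were adverb, no tagging could satisfy rule 5; so word 5 is conjunction.
So the tagging must be: conjunction adverb adverb conjunction conjunction adverb.
Checking: rule 1 ✓; rule 2 ✓; rule 3 ✓; rule 4 ✓; rule 5 ✓.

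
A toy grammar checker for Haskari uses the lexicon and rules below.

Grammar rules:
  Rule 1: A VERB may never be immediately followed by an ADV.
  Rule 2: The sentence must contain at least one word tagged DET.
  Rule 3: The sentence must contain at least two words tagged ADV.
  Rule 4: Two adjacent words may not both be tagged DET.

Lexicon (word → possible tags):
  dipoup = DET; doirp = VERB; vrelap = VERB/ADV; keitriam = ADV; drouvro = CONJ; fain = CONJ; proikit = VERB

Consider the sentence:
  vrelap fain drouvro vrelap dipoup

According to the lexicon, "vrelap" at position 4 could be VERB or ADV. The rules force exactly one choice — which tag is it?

Candidates per position — 1:vrelap {VERB,ADV}; 2:fain {CONJ}; 3:drouvro {CONJ}; 4:vrelap {VERB,ADV}; 5:dipoup {DET}.
Word 1 cannot be VERB — rule 3 would then fail for every completion. It is ADV.
Word 4 cannot be VERB — rule 3 would then fail for every completion. It is ADV.
So the tagging must be: ADV CONJ CONJ ADV DET.
Verifying each rule — rule 1 ok; rule 2 ok; rule 3 ok; rule 4 ok.

ADV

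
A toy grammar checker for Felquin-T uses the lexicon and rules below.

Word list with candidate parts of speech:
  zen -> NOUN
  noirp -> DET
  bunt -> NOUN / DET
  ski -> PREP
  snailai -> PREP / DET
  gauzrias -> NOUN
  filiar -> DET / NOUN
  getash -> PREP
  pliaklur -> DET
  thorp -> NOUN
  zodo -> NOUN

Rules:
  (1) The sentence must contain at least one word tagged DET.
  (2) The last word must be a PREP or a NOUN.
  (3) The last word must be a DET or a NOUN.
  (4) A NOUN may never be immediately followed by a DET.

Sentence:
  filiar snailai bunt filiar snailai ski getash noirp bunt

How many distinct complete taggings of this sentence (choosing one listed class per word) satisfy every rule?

Candidates per position — 1:filiar {DET,NOUN}; 2:snailai {PREP,DET}; 3:bunt {NOUN,DET}; 4:filiar {DET,NOUN}; 5:snailai {PREP,DET}; 6:ski {PREP}; 7:getash {PREP}; 8:noirp {DET}; 9:bunt {NOUN,DET}.
There are 64 candidate sequences in total.
Checking each against the rules leaves 12 sequences.
Count = 12.

12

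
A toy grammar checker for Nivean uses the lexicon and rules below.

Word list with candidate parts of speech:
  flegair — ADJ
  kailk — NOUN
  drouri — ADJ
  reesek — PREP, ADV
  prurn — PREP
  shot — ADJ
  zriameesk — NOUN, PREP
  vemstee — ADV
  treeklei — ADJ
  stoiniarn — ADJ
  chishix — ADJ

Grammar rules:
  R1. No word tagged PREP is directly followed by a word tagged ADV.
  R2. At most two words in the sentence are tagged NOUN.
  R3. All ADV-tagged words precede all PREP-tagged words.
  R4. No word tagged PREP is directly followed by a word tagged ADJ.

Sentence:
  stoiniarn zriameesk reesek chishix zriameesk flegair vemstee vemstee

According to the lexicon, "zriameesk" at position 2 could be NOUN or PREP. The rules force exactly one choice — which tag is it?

NOUN

Candidates per position — 1:stoiniarn {ADJ}; 2:zriameesk {NOUN,PREP}; 3:reesek {PREP,ADV}; 4:chishix {ADJ}; 5:zriameesk {NOUN,PREP}; 6:flegair {ADJ}; 7:vemstee {ADV}; 8:vemstee {ADV}.
If word 2 were PREP, no tagging could satisfy rule 3; so word 2 is NOUN.
If word 3 were PREP, no tagging could satisfy rule 3; so word 3 is ADV.
If word 5 were PREP, no tagging could satisfy rule 3; so word 5 is NOUN.
The only consistent sequence is: ADJ NOUN ADV ADJ NOUN ADJ ADV ADV.
Verifying each rule — rule 1 ok; rule 2 ok; rule 3 ok; rule 4 ok.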